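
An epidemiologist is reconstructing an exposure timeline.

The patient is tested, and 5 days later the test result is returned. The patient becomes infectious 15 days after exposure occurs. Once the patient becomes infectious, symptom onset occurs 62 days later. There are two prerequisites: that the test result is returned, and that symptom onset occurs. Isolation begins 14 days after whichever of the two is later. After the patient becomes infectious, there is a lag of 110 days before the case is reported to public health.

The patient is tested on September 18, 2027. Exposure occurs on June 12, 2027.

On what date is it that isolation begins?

The patient is tested: Sep 18, 2027.
The test result is returned: Sep 18, 2027 + 5 days = Sep 23, 2027.
Exposure occurs: Jun 12, 2027.
The patient becomes infectious: Jun 12, 2027 + 15 days = Jun 27, 2027.
Symptom onset occurs: Jun 27, 2027 + 62 days = Aug 28, 2027.
Both prerequisites met — the test result is returned (Sep 23, 2027), symptom onset occurs (Aug 28, 2027); the later is Sep 23, 2027.
Isolation begins: Sep 23, 2027 + 14 days = Oct 7, 2027.

October 7, 2027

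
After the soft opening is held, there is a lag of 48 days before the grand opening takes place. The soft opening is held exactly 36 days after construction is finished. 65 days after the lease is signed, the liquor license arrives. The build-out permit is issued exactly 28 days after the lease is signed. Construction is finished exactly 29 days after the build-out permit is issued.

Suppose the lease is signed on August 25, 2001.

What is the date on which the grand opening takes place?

January 13, 2002

The lease is signed: Aug 25, 2001.
The build-out permit is issued: Aug 25, 2001 + 28 days = Sep 22, 2001.
Construction is finished: Sep 22, 2001 + 29 days = Oct 21, 2001.
The soft opening is held: Oct 21, 2001 + 36 days = Nov 26, 2001.
The grand opening takes place: Nov 26, 2001 + 48 days = Jan 13, 2002.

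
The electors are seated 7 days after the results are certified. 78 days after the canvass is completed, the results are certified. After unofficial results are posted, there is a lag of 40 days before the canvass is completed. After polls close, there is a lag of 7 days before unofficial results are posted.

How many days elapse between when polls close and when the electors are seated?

132 days

Causal path: polls close → unofficial results are posted → the canvass is completed → the results are certified → the electors are seated.
Total delay along the path: 7 + 40 + 78 + 7 = 132 days.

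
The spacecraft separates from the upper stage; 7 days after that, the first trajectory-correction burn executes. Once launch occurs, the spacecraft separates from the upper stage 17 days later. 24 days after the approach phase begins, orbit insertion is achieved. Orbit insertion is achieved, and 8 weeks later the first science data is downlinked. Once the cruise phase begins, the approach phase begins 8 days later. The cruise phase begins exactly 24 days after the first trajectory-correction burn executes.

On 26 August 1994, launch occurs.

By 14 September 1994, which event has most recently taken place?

The spacecraft separates from the upper stage

Launch occurs: Aug 26, 1994.
The spacecraft separates from the upper stage: Aug 26, 1994 + 17 days = Sep 12, 1994.
The first trajectory-correction burn executes: Sep 12, 1994 + 7 days = Sep 19, 1994.
The cruise phase begins: Sep 19, 1994 + 24 days = Oct 13, 1994.
The approach phase begins: Oct 13, 1994 + 8 days = Oct 21, 1994.
Orbit insertion is achieved: Oct 21, 1994 + 24 days = Nov 14, 1994.
The first science data is downlinked: Nov 14, 1994 + 8 weeks = Jan 9, 1995.
Sep 14, 1994 falls between when the spacecraft separates from the upper stage (Sep 12, 1994) and when the first trajectory-correction burn executes (Sep 19, 1994).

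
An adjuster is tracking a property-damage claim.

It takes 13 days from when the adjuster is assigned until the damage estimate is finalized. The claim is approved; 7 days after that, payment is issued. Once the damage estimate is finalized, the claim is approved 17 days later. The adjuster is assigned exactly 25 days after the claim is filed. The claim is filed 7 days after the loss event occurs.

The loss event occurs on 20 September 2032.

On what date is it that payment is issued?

The loss event occurs: Sep 20, 2032.
The claim is filed: Sep 20, 2032 + 7 days = Sep 27, 2032.
The adjuster is assigned: Sep 27, 2032 + 25 days = Oct 22, 2032.
The damage estimate is finalized: Oct 22, 2032 + 13 days = Nov 4, 2032.
The claim is approved: Nov 4, 2032 + 17 days = Nov 21, 2032.
Payment is issued: Nov 21, 2032 + 7 days = Nov 28, 2032.

28 November 2032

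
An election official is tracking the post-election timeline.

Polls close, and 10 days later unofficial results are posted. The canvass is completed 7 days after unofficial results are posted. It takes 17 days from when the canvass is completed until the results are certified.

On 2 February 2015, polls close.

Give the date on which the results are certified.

8 March 2015

Polls close: Feb 2, 2015.
Unofficial results are posted: Feb 2, 2015 + 10 days = Feb 12, 2015.
The canvass is completed: Feb 12, 2015 + 7 days = Feb 19, 2015.
The results are certified: Feb 19, 2015 + 17 days = Mar 8, 2015.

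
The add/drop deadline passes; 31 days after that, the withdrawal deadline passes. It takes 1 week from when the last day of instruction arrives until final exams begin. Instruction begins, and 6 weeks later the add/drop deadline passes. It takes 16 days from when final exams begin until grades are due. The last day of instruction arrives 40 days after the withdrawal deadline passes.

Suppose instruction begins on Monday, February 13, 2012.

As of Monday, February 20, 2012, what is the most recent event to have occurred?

Instruction begins

Instruction begins: Feb 13, 2012.
The add/drop deadline passes: Feb 13, 2012 + 6 weeks = Mar 26, 2012.
The withdrawal deadline passes: Mar 26, 2012 + 31 days = Apr 26, 2012.
The last day of instruction arrives: Apr 26, 2012 + 40 days = Jun 5, 2012.
Final exams begin: Jun 5, 2012 + 1 week = Jun 12, 2012.
Grades are due: Jun 12, 2012 + 16 days = Jun 28, 2012.
Feb 20, 2012 falls between when instruction begins (Feb 13, 2012) and when the add/drop deadline passes (Mar 26, 2012).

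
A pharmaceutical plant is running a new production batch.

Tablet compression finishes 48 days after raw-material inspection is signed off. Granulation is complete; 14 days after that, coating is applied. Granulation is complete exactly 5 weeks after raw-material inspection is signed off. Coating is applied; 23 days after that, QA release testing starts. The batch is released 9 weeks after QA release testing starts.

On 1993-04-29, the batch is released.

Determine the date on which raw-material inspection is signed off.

The batch is released: Apr 29, 1993.
QA release testing starts: Apr 29, 1993 − 9 weeks = Feb 25, 1993.
Coating is applied: Feb 25, 1993 − 23 days = Feb 2, 1993.
Granulation is complete: Feb 2, 1993 − 14 days = Jan 19, 1993.
Raw-material inspection is signed off: Jan 19, 1993 − 5 weeks = Dec 15, 1992.

1992-12-15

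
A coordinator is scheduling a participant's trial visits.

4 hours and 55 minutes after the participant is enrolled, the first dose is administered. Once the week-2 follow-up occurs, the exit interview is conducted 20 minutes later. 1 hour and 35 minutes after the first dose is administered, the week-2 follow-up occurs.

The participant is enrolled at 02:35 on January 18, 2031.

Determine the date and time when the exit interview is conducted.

09:25 on January 18, 2031

The participant is enrolled: 02:35 Jan 18, 2031.
The first dose is administered: 02:35 Jan 18, 2031 + 4h55m = 07:30 Jan 18, 2031.
The week-2 follow-up occurs: 07:30 Jan 18, 2031 + 1h35m = 09:05 Jan 18, 2031.
The exit interview is conducted: 09:05 Jan 18, 2031 + 20m = 09:25 Jan 18, 2031.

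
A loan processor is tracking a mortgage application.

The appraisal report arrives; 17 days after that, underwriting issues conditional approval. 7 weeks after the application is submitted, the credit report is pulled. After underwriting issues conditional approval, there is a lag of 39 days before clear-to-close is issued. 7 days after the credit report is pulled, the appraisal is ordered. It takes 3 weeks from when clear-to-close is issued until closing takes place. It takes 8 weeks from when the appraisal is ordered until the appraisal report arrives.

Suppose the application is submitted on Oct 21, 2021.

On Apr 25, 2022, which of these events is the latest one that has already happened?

Clear-to-close is issued

The application is submitted: Oct 21, 2021.
The credit report is pulled: Oct 21, 2021 + 7 weeks = Dec 9, 2021.
The appraisal is ordered: Dec 9, 2021 + 7 days = Dec 16, 2021.
The appraisal report arrives: Dec 16, 2021 + 8 weeks = Feb 10, 2022.
Underwriting issues conditional approval: Feb 10, 2022 + 17 days = Feb 27, 2022.
Clear-to-close is issued: Feb 27, 2022 + 39 days = Apr 7, 2022.
Closing takes place: Apr 7, 2022 + 3 weeks = Apr 28, 2022.
Apr 25, 2022 falls between when clear-to-close is issued (Apr 7, 2022) and when closing takes place (Apr 28, 2022).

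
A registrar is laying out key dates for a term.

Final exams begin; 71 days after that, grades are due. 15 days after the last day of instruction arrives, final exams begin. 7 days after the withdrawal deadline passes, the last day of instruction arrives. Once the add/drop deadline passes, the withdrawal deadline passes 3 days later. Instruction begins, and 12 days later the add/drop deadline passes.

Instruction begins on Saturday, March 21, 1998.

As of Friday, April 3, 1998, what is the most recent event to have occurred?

The add/drop deadline passes

Instruction begins: Mar 21, 1998.
The add/drop deadline passes: Mar 21, 1998 + 12 days = Apr 2, 1998.
The withdrawal deadline passes: Apr 2, 1998 + 3 days = Apr 5, 1998.
The last day of instruction arrives: Apr 5, 1998 + 7 days = Apr 12, 1998.
Final exams begin: Apr 12, 1998 + 15 days = Apr 27, 1998.
Grades are due: Apr 27, 1998 + 71 days = Jul 7, 1998.
Apr 3, 1998 falls between when the add/drop deadline passes (Apr 2, 1998) and when the withdrawal deadline passes (Apr 5, 1998).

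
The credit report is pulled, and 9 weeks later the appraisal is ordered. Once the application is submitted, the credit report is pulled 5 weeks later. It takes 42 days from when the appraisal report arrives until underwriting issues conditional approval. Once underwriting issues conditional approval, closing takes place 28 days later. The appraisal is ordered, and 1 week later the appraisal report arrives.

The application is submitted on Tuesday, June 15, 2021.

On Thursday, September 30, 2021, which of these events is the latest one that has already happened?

The application is submitted: Jun 15, 2021.
The credit report is pulled: Jun 15, 2021 + 5 weeks = Jul 20, 2021.
The appraisal is ordered: Jul 20, 2021 + 9 weeks = Sep 21, 2021.
The appraisal report arrives: Sep 21, 2021 + 1 week = Sep 28, 2021.
Underwriting issues conditional approval: Sep 28, 2021 + 42 days = Nov 9, 2021.
Closing takes place: Nov 9, 2021 + 28 days = Dec 7, 2021.
Sep 30, 2021 falls between when the appraisal report arrives (Sep 28, 2021) and when underwriting issues conditional approval (Nov 9, 2021).

The appraisal report arrives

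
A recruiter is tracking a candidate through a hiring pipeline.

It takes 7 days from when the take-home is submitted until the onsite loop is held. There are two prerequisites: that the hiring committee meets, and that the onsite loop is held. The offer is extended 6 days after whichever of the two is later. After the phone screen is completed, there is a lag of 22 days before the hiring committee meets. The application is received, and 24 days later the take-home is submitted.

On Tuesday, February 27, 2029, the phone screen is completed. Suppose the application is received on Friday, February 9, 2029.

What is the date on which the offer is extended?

The phone screen is completed: Feb 27, 2029.
The hiring committee meets: Feb 27, 2029 + 22 days = Mar 21, 2029.
The application is received: Feb 9, 2029.
The take-home is submitted: Feb 9, 2029 + 24 days = Mar 5, 2029.
The onsite loop is held: Mar 5, 2029 + 7 days = Mar 12, 2029.
Both prerequisites met — the hiring committee meets (Mar 21, 2029), the onsite loop is held (Mar 12, 2029); the later is Mar 21, 2029.
The offer is extended: Mar 21, 2029 + 6 days = Mar 27, 2029.

Tuesday, March 27, 2029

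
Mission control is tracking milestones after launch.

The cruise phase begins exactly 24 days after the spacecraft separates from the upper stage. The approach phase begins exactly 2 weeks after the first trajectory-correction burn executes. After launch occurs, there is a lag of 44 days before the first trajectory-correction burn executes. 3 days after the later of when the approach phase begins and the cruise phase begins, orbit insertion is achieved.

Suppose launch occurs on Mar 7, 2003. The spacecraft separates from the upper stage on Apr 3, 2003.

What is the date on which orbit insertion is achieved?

Launch occurs: Mar 7, 2003.
The first trajectory-correction burn executes: Mar 7, 2003 + 44 days = Apr 20, 2003.
The approach phase begins: Apr 20, 2003 + 2 weeks = May 4, 2003.
The spacecraft separates from the upper stage: Apr 3, 2003.
The cruise phase begins: Apr 3, 2003 + 24 days = Apr 27, 2003.
Both prerequisites met — the approach phase begins (May 4, 2003), the cruise phase begins (Apr 27, 2003); the later is May 4, 2003.
Orbit insertion is achieved: May 4, 2003 + 3 days = May 7, 2003.

May 7, 2003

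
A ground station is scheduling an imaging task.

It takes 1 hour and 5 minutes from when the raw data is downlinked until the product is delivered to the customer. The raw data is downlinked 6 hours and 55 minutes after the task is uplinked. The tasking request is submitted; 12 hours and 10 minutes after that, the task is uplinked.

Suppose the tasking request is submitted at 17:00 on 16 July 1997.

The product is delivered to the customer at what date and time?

13:10 on 17 July 1997

The tasking request is submitted: 17:00 Jul 16, 1997.
The task is uplinked: 17:00 Jul 16, 1997 + 12h10m = 05:10 Jul 17, 1997.
The raw data is downlinked: 05:10 Jul 17, 1997 + 6h55m = 12:05 Jul 17, 1997.
The product is delivered to the customer: 12:05 Jul 17, 1997 + 1h05m = 13:10 Jul 17, 1997.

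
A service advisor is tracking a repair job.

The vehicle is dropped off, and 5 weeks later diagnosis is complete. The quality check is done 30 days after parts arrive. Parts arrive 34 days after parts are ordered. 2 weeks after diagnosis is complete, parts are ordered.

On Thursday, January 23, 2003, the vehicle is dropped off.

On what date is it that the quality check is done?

The vehicle is dropped off: Jan 23, 2003.
Diagnosis is complete: Jan 23, 2003 + 5 weeks = Feb 27, 2003.
Parts are ordered: Feb 27, 2003 + 2 weeks = Mar 13, 2003.
Parts arrive: Mar 13, 2003 + 34 days = Apr 16, 2003.
The quality check is done: Apr 16, 2003 + 30 days = May 16, 2003.

Friday, May 16, 2003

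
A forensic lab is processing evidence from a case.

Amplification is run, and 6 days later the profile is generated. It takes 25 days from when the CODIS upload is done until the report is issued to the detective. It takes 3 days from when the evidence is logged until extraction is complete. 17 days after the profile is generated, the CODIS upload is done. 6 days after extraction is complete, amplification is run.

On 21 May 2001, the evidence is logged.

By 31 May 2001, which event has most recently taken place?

Amplification is run

The evidence is logged: May 21, 2001.
Extraction is complete: May 21, 2001 + 3 days = May 24, 2001.
Amplification is run: May 24, 2001 + 6 days = May 30, 2001.
The profile is generated: May 30, 2001 + 6 days = Jun 5, 2001.
The CODIS upload is done: Jun 5, 2001 + 17 days = Jun 22, 2001.
The report is issued to the detective: Jun 22, 2001 + 25 days = Jul 17, 2001.
May 31, 2001 falls between when amplification is run (May 30, 2001) and when the profile is generated (Jun 5, 2001).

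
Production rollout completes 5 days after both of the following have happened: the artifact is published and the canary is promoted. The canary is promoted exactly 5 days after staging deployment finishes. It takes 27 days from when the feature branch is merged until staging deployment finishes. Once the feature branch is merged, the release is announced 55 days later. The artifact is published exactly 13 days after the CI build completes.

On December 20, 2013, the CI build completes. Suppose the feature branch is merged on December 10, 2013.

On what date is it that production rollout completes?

The CI build completes: Dec 20, 2013.
The artifact is published: Dec 20, 2013 + 13 days = Jan 2, 2014.
The feature branch is merged: Dec 10, 2013.
Staging deployment finishes: Dec 10, 2013 + 27 days = Jan 6, 2014.
The canary is promoted: Jan 6, 2014 + 5 days = Jan 11, 2014.
Both prerequisites met — the artifact is published (Jan 2, 2014), the canary is promoted (Jan 11, 2014); the later is Jan 11, 2014.
Production rollout completes: Jan 11, 2014 + 5 days = Jan 16, 2014.

January 16, 2014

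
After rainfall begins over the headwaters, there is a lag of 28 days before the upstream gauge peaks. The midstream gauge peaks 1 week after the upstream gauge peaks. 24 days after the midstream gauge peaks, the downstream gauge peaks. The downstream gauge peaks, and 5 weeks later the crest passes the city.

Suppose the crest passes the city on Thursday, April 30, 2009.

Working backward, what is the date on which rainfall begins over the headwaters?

The crest passes the city: Apr 30, 2009.
The downstream gauge peaks: Apr 30, 2009 − 5 weeks = Mar 26, 2009.
The midstream gauge peaks: Mar 26, 2009 − 24 days = Mar 2, 2009.
The upstream gauge peaks: Mar 2, 2009 − 1 week = Feb 23, 2009.
Rainfall begins over the headwaters: Feb 23, 2009 − 28 days = Jan 26, 2009.

Monday, January 26, 2009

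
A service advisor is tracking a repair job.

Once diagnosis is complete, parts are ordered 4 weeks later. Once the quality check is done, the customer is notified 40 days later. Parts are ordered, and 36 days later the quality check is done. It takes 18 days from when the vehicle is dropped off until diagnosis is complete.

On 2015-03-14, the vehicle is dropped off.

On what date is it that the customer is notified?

2015-07-14

The vehicle is dropped off: Mar 14, 2015.
Diagnosis is complete: Mar 14, 2015 + 18 days = Apr 1, 2015.
Parts are ordered: Apr 1, 2015 + 4 weeks = Apr 29, 2015.
The quality check is done: Apr 29, 2015 + 36 days = Jun 4, 2015.
The customer is notified: Jun 4, 2015 + 40 days = Jul 14, 2015.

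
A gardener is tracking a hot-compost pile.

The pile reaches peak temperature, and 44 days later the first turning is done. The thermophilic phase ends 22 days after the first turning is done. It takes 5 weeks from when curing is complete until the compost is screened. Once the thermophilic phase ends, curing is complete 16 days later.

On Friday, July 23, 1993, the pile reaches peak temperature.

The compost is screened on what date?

The pile reaches peak temperature: Jul 23, 1993.
The first turning is done: Jul 23, 1993 + 44 days = Sep 5, 1993.
The thermophilic phase ends: Sep 5, 1993 + 22 days = Sep 27, 1993.
Curing is complete: Sep 27, 1993 + 16 days = Oct 13, 1993.
The compost is screened: Oct 13, 1993 + 5 weeks = Nov 17, 1993.

Wednesday, November 17, 1993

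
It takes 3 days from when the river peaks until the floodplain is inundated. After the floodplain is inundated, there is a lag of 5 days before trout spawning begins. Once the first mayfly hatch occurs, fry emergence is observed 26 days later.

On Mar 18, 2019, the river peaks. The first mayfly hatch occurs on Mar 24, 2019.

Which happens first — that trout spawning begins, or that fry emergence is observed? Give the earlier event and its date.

The river peaks: Mar 18, 2019.
The floodplain is inundated: Mar 18, 2019 + 3 days = Mar 21, 2019.
Trout spawning begins: Mar 21, 2019 + 5 days = Mar 26, 2019.
The first mayfly hatch occurs: Mar 24, 2019.
Fry emergence is observed: Mar 24, 2019 + 26 days = Apr 19, 2019.
Comparing: trout spawning begins on Mar 26, 2019 vs fry emergence is observed on Apr 19, 2019. Earlier: trout spawning begins.

Trout spawning begins — Mar 26, 2019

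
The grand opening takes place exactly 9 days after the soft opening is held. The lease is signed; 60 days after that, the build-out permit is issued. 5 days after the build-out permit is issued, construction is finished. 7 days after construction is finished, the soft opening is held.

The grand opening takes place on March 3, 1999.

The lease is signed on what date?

The grand opening takes place: Mar 3, 1999.
The soft opening is held: Mar 3, 1999 − 9 days = Feb 22, 1999.
Construction is finished: Feb 22, 1999 − 7 days = Feb 15, 1999.
The build-out permit is issued: Feb 15, 1999 − 5 days = Feb 10, 1999.
The lease is signed: Feb 10, 1999 − 60 days = Dec 12, 1998.

December 12, 1998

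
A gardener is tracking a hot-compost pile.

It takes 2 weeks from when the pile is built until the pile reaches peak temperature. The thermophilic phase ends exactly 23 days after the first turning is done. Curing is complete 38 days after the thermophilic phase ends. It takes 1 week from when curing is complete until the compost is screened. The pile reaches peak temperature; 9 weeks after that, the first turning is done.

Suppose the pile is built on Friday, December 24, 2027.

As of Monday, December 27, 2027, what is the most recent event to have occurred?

The pile is built

The pile is built: Dec 24, 2027.
The pile reaches peak temperature: Dec 24, 2027 + 2 weeks = Jan 7, 2028.
The first turning is done: Jan 7, 2028 + 9 weeks = Mar 10, 2028.
The thermophilic phase ends: Mar 10, 2028 + 23 days = Apr 2, 2028.
Curing is complete: Apr 2, 2028 + 38 days = May 10, 2028.
The compost is screened: May 10, 2028 + 1 week = May 17, 2028.
Dec 27, 2027 falls between when the pile is built (Dec 24, 2027) and when the pile reaches peak temperature (Jan 7, 2028).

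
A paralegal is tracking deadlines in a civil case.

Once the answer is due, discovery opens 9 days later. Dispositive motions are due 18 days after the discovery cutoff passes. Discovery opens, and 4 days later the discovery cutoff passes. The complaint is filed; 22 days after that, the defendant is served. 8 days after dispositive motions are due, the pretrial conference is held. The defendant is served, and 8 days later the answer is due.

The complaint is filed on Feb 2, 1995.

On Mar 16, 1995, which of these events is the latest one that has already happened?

Discovery opens

The complaint is filed: Feb 2, 1995.
The defendant is served: Feb 2, 1995 + 22 days = Feb 24, 1995.
The answer is due: Feb 24, 1995 + 8 days = Mar 4, 1995.
Discovery opens: Mar 4, 1995 + 9 days = Mar 13, 1995.
The discovery cutoff passes: Mar 13, 1995 + 4 days = Mar 17, 1995.
Dispositive motions are due: Mar 17, 1995 + 18 days = Apr 4, 1995.
The pretrial conference is held: Apr 4, 1995 + 8 days = Apr 12, 1995.
Mar 16, 1995 falls between when discovery opens (Mar 13, 1995) and when the discovery cutoff passes (Mar 17, 1995).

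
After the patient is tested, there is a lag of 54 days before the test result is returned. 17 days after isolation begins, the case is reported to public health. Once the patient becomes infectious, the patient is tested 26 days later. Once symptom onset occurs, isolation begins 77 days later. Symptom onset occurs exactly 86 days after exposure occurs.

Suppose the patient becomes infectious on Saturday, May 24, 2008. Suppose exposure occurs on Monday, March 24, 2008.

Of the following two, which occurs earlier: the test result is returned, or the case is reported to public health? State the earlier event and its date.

The test result is returned — Tuesday, August 12, 2008

The patient becomes infectious: May 24, 2008.
The patient is tested: May 24, 2008 + 26 days = Jun 19, 2008.
The test result is returned: Jun 19, 2008 + 54 days = Aug 12, 2008.
Exposure occurs: Mar 24, 2008.
Symptom onset occurs: Mar 24, 2008 + 86 days = Jun 18, 2008.
Isolation begins: Jun 18, 2008 + 77 days = Sep 3, 2008.
The case is reported to public health: Sep 3, 2008 + 17 days = Sep 20, 2008.
Comparing: the test result is returned on Aug 12, 2008 vs the case is reported to public health on Sep 20, 2008. Earlier: the test result is returned.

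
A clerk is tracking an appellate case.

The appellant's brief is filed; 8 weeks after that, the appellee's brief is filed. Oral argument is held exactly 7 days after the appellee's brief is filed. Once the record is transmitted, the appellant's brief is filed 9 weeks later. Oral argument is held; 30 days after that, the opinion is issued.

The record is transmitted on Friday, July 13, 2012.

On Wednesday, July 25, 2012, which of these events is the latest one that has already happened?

The record is transmitted

The record is transmitted: Jul 13, 2012.
The appellant's brief is filed: Jul 13, 2012 + 9 weeks = Sep 14, 2012.
The appellee's brief is filed: Sep 14, 2012 + 8 weeks = Nov 9, 2012.
Oral argument is held: Nov 9, 2012 + 7 days = Nov 16, 2012.
The opinion is issued: Nov 16, 2012 + 30 days = Dec 16, 2012.
Jul 25, 2012 falls between when the record is transmitted (Jul 13, 2012) and when the appellant's brief is filed (Sep 14, 2012).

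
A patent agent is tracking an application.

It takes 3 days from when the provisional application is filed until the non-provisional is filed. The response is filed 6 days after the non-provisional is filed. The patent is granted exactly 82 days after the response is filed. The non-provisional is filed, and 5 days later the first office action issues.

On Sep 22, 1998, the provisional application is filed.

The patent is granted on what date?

The provisional application is filed: Sep 22, 1998.
The non-provisional is filed: Sep 22, 1998 + 3 days = Sep 25, 1998.
The response is filed: Sep 25, 1998 + 6 days = Oct 1, 1998.
The patent is granted: Oct 1, 1998 + 82 days = Dec 22, 1998.

Dec 22, 1998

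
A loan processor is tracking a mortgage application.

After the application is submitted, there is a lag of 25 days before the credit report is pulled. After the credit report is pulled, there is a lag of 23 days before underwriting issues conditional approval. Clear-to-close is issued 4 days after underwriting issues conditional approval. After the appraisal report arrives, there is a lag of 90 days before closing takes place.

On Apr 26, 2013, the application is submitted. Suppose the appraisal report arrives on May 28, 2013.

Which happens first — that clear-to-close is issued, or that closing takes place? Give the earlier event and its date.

Clear-to-close is issued — Jun 17, 2013

The application is submitted: Apr 26, 2013.
The credit report is pulled: Apr 26, 2013 + 25 days = May 21, 2013.
Underwriting issues conditional approval: May 21, 2013 + 23 days = Jun 13, 2013.
Clear-to-close is issued: Jun 13, 2013 + 4 days = Jun 17, 2013.
The appraisal report arrives: May 28, 2013.
Closing takes place: May 28, 2013 + 90 days = Aug 26, 2013.
Comparing: clear-to-close is issued on Jun 17, 2013 vs closing takes place on Aug 26, 2013. Earlier: clear-to-close is issued.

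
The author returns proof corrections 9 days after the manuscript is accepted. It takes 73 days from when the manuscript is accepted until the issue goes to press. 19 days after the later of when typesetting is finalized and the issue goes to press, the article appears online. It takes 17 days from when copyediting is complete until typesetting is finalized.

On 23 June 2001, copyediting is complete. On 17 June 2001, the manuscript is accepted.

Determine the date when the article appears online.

Copyediting is complete: Jun 23, 2001.
Typesetting is finalized: Jun 23, 2001 + 17 days = Jul 10, 2001.
The manuscript is accepted: Jun 17, 2001.
The issue goes to press: Jun 17, 2001 + 73 days = Aug 29, 2001.
Both prerequisites met — typesetting is finalized (Jul 10, 2001), the issue goes to press (Aug 29, 2001); the later is Aug 29, 2001.
The article appears online: Aug 29, 2001 + 19 days = Sep 17, 2001.

17 September 2001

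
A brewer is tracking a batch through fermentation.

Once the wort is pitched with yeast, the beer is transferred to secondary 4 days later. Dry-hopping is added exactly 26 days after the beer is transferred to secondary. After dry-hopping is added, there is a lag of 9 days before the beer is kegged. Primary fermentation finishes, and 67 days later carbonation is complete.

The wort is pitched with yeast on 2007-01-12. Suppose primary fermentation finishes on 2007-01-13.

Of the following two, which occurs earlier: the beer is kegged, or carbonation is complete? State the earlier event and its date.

The wort is pitched with yeast: Jan 12, 2007.
The beer is transferred to secondary: Jan 12, 2007 + 4 days = Jan 16, 2007.
Dry-hopping is added: Jan 16, 2007 + 26 days = Feb 11, 2007.
The beer is kegged: Feb 11, 2007 + 9 days = Feb 20, 2007.
Primary fermentation finishes: Jan 13, 2007.
Carbonation is complete: Jan 13, 2007 + 67 days = Mar 21, 2007.
Comparing: the beer is kegged on Feb 20, 2007 vs carbonation is complete on Mar 21, 2007. Earlier: the beer is kegged.

The beer is kegged — 2007-02-20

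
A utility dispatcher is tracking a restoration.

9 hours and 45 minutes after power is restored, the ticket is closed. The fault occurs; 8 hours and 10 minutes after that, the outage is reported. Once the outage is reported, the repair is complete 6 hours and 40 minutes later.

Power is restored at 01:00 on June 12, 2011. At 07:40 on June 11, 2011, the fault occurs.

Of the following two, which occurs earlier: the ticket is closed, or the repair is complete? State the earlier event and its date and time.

The repair is complete — 22:30 on June 11, 2011

Power is restored: 01:00 Jun 12, 2011.
The ticket is closed: 01:00 Jun 12, 2011 + 9h45m = 10:45 Jun 12, 2011.
The fault occurs: 07:40 Jun 11, 2011.
The outage is reported: 07:40 Jun 11, 2011 + 8h10m = 15:50 Jun 11, 2011.
The repair is complete: 15:50 Jun 11, 2011 + 6h40m = 22:30 Jun 11, 2011.
Comparing: the ticket is closed at 10:45 Jun 12, 2011 vs the repair is complete at 22:30 Jun 11, 2011. Earlier: the repair is complete.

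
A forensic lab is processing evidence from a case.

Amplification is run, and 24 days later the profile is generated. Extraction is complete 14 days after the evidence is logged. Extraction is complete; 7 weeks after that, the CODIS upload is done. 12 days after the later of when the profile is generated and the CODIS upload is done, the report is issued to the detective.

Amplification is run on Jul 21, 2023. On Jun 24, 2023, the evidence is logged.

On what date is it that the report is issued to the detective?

Amplification is run: Jul 21, 2023.
The profile is generated: Jul 21, 2023 + 24 days = Aug 14, 2023.
The evidence is logged: Jun 24, 2023.
Extraction is complete: Jun 24, 2023 + 14 days = Jul 8, 2023.
The CODIS upload is done: Jul 8, 2023 + 7 weeks = Aug 26, 2023.
Both prerequisites met — the profile is generated (Aug 14, 2023), the CODIS upload is done (Aug 26, 2023); the later is Aug 26, 2023.
The report is issued to the detective: Aug 26, 2023 + 12 days = Sep 7, 2023.

Sep 7, 2023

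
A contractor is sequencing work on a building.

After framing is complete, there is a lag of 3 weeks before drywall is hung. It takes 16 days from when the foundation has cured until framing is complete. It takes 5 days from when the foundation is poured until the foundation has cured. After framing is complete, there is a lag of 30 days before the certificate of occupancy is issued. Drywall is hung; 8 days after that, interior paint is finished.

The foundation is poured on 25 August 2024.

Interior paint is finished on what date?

The foundation is poured: Aug 25, 2024.
The foundation has cured: Aug 25, 2024 + 5 days = Aug 30, 2024.
Framing is complete: Aug 30, 2024 + 16 days = Sep 15, 2024.
Drywall is hung: Sep 15, 2024 + 3 weeks = Oct 6, 2024.
Interior paint is finished: Oct 6, 2024 + 8 days = Oct 14, 2024.

14 October 2024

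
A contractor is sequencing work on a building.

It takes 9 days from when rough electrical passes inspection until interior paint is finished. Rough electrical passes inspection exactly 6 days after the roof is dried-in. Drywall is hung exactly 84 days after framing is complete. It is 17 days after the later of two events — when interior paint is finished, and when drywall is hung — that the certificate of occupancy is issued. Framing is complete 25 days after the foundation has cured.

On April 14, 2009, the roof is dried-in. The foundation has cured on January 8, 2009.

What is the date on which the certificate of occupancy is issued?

The roof is dried-in: Apr 14, 2009.
Rough electrical passes inspection: Apr 14, 2009 + 6 days = Apr 20, 2009.
Interior paint is finished: Apr 20, 2009 + 9 days = Apr 29, 2009.
The foundation has cured: Jan 8, 2009.
Framing is complete: Jan 8, 2009 + 25 days = Feb 2, 2009.
Drywall is hung: Feb 2, 2009 + 84 days = Apr 27, 2009.
Both prerequisites met — interior paint is finished (Apr 29, 2009), drywall is hung (Apr 27, 2009); the later is Apr 29, 2009.
The certificate of occupancy is issued: Apr 29, 2009 + 17 days = May 16, 2009.

May 16, 2009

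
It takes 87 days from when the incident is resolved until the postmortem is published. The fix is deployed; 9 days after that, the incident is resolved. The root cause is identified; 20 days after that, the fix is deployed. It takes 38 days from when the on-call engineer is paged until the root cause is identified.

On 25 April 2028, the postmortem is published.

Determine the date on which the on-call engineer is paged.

23 November 2027

The postmortem is published: Apr 25, 2028.
The incident is resolved: Apr 25, 2028 − 87 days = Jan 29, 2028.
The fix is deployed: Jan 29, 2028 − 9 days = Jan 20, 2028.
The root cause is identified: Jan 20, 2028 − 20 days = Dec 31, 2027.
The on-call engineer is paged: Dec 31, 2027 − 38 days = Nov 23, 2027.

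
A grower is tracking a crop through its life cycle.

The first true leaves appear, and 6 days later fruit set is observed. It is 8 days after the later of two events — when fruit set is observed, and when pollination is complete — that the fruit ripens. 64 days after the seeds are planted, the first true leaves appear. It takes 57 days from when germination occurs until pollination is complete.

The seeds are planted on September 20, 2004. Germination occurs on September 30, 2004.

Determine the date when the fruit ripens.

The seeds are planted: Sep 20, 2004.
The first true leaves appear: Sep 20, 2004 + 64 days = Nov 23, 2004.
Fruit set is observed: Nov 23, 2004 + 6 days = Nov 29, 2004.
Germination occurs: Sep 30, 2004.
Pollination is complete: Sep 30, 2004 + 57 days = Nov 26, 2004.
Both prerequisites met — fruit set is observed (Nov 29, 2004), pollination is complete (Nov 26, 2004); the later is Nov 29, 2004.
The fruit ripens: Nov 29, 2004 + 8 days = Dec 7, 2004.

December 7, 2004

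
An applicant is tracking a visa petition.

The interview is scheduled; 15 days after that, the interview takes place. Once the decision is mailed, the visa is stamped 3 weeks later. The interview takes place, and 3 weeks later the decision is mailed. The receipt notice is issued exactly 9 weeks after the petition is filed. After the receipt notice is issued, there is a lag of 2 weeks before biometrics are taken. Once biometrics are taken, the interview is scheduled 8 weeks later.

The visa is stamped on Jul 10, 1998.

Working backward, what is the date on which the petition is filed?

The visa is stamped: Jul 10, 1998.
The decision is mailed: Jul 10, 1998 − 3 weeks = Jun 19, 1998.
The interview takes place: Jun 19, 1998 − 3 weeks = May 29, 1998.
The interview is scheduled: May 29, 1998 − 15 days = May 14, 1998.
Biometrics are taken: May 14, 1998 − 8 weeks = Mar 19, 1998.
The receipt notice is issued: Mar 19, 1998 − 2 weeks = Mar 5, 1998.
The petition is filed: Mar 5, 1998 − 9 weeks = Jan 1, 1998.

Jan 1, 1998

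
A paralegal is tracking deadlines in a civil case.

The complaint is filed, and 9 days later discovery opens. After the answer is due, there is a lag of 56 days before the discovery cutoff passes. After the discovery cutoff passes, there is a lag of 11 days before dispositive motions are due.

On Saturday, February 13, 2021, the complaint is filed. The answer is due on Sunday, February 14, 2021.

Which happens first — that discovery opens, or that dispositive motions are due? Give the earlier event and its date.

Discovery opens — Monday, February 22, 2021

The complaint is filed: Feb 13, 2021.
Discovery opens: Feb 13, 2021 + 9 days = Feb 22, 2021.
The answer is due: Feb 14, 2021.
The discovery cutoff passes: Feb 14, 2021 + 56 days = Apr 11, 2021.
Dispositive motions are due: Apr 11, 2021 + 11 days = Apr 22, 2021.
Comparing: discovery opens on Feb 22, 2021 vs dispositive motions are due on Apr 22, 2021. Earlier: discovery opens.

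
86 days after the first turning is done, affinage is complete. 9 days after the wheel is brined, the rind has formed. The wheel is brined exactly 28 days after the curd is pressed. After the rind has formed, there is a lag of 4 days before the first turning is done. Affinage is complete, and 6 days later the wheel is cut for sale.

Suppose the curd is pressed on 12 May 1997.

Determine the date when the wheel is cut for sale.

22 September 1997

The curd is pressed: May 12, 1997.
The wheel is brined: May 12, 1997 + 28 days = Jun 9, 1997.
The rind has formed: Jun 9, 1997 + 9 days = Jun 18, 1997.
The first turning is done: Jun 18, 1997 + 4 days = Jun 22, 1997.
Affinage is complete: Jun 22, 1997 + 86 days = Sep 16, 1997.
The wheel is cut for sale: Sep 16, 1997 + 6 days = Sep 22, 1997.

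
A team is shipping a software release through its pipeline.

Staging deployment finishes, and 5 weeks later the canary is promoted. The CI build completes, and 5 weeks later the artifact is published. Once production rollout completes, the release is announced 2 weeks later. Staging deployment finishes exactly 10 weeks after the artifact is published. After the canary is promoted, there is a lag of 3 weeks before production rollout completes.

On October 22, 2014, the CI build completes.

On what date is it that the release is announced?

The CI build completes: Oct 22, 2014.
The artifact is published: Oct 22, 2014 + 5 weeks = Nov 26, 2014.
Staging deployment finishes: Nov 26, 2014 + 10 weeks = Feb 4, 2015.
The canary is promoted: Feb 4, 2015 + 5 weeks = Mar 11, 2015.
Production rollout completes: Mar 11, 2015 + 3 weeks = Apr 1, 2015.
The release is announced: Apr 1, 2015 + 2 weeks = Apr 15, 2015.

April 15, 2015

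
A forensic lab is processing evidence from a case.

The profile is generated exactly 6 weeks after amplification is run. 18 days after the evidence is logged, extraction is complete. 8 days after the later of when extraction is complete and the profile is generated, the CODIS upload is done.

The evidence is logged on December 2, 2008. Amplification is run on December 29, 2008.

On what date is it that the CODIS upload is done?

February 17, 2009

The evidence is logged: Dec 2, 2008.
Extraction is complete: Dec 2, 2008 + 18 days = Dec 20, 2008.
Amplification is run: Dec 29, 2008.
The profile is generated: Dec 29, 2008 + 6 weeks = Feb 9, 2009.
Both prerequisites met — extraction is complete (Dec 20, 2008), the profile is generated (Feb 9, 2009); the later is Feb 9, 2009.
The CODIS upload is done: Feb 9, 2009 + 8 days = Feb 17, 2009.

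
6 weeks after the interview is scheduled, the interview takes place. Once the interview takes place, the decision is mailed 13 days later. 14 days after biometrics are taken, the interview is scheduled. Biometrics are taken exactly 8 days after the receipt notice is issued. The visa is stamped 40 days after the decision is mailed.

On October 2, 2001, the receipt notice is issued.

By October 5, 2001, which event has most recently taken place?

The receipt notice is issued

The receipt notice is issued: Oct 2, 2001.
Biometrics are taken: Oct 2, 2001 + 8 days = Oct 10, 2001.
The interview is scheduled: Oct 10, 2001 + 14 days = Oct 24, 2001.
The interview takes place: Oct 24, 2001 + 6 weeks = Dec 5, 2001.
The decision is mailed: Dec 5, 2001 + 13 days = Dec 18, 2001.
The visa is stamped: Dec 18, 2001 + 40 days = Jan 27, 2002.
Oct 5, 2001 falls between when the receipt notice is issued (Oct 2, 2001) and when biometrics are taken (Oct 10, 2001).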